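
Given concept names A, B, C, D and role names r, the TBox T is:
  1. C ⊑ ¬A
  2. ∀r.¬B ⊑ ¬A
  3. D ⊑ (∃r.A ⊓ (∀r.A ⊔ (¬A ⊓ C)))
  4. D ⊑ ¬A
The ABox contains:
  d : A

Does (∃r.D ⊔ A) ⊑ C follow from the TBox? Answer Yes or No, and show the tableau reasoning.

1. (∃r.D ⊔ A) ⊑ C  ⇔  ((∃r.D ⊔ A) ⊓ ¬C) unsat w.r.t. T
   open: L(x₀) ⊇ {¬C, ¬D, ∃r.B, ∃r.D} (+ ∃-successors)
2. Hence (∃r.D ⊔ A) ⊑ C: not entailed.

No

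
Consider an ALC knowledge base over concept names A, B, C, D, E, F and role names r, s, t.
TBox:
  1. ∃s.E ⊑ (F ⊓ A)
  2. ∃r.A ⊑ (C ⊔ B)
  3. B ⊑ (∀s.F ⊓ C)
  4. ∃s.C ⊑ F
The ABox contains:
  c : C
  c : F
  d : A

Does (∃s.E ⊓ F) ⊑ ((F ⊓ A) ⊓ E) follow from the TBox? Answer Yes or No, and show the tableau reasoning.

1. (∃s.E ⊓ F) ⊑ ((F ⊓ A) ⊓ E)  ⇔  ((∃s.E ⊓ F) ⊓ ((¬F ⊔ ¬A) ⊔ ¬E)) unsat w.r.t. T
   apply at x₀: ∃s.E⊑(F ⊓ A)
   open: L(x₀) ⊇ {A, F, ¬B, ¬E, ∀r.¬A, …} (+ ∃-successors)
2. Hence (∃s.E ⊓ F) ⊑ ((F ⊓ A) ⊓ E): not entailed.

No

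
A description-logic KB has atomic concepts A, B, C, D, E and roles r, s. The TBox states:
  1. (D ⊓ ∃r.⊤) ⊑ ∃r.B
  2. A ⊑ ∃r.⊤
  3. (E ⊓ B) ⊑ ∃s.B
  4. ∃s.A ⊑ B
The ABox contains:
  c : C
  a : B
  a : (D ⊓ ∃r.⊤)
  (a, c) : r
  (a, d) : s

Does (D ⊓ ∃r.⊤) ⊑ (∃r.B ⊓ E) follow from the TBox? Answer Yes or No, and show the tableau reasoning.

No

1. (D ⊓ ∃r.⊤) ⊑ (∃r.B ⊓ E)  ⇔  ((D ⊓ ∃r.⊤) ⊓ (∀r.¬B ⊔ ¬E)) unsat w.r.t. T
   apply at x₀: (D ⊓ ∃r.⊤)⊑∃r.B
   open: L(x₀) ⊇ {D, ¬E, ∀s.¬A, ∃r.B, ∃r.⊤} (+ ∃-successors)
2. Hence (D ⊓ ∃r.⊤) ⊑ (∃r.B ⊓ E): not entailed.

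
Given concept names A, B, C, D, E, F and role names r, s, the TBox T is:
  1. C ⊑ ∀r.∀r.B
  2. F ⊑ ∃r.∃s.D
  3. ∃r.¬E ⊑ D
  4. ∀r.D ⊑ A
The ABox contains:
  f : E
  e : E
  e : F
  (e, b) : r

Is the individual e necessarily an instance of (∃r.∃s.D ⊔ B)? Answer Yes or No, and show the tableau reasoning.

Yes

1. e : (∃r.∃s.D ⊔ B)?  L(e) = {E, F} ∪ {(∀r.∀s.¬D ⊓ ¬B)}
   clash {D, ¬D} at an ∃-successor — e ∈ (∃r.∃s.D ⊔ B)
2. Hence e : (∃r.∃s.D ⊔ B): entailed.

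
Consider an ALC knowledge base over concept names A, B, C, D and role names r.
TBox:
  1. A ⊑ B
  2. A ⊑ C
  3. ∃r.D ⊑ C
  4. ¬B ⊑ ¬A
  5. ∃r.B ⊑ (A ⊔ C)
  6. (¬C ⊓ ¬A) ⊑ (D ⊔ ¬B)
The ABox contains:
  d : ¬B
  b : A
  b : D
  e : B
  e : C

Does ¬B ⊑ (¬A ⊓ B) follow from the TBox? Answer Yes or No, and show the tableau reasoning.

1. ¬B ⊑ (¬A ⊓ B)  ⇔  (¬B ⊓ (A ⊔ ¬B)) unsat w.r.t. T
   apply at x₀: ¬B⊑¬A
   open: L(x₀) ⊇ {C, ¬A, ¬B, ∀r.¬B}
2. Hence ¬B ⊑ (¬A ⊓ B): not entailed.

No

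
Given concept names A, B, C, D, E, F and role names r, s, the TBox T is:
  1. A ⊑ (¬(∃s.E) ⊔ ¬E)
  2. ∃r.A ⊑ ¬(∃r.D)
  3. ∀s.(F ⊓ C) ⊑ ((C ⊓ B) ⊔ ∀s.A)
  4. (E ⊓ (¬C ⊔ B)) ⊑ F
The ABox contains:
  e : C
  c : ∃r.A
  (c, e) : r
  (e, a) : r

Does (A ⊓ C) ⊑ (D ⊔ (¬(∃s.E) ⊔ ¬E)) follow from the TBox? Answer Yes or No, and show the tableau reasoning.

Yes

1. (A ⊓ C) ⊑ (D ⊔ (¬(∃s.E) ⊔ ¬E))  ⇔  ((A ⊓ C) ⊓ (¬D ⊓ (∃s.E ⊓ E))) unsat w.r.t. T
   all branches close; clash {E, ¬E} at x₀
2. Hence (A ⊓ C) ⊑ (D ⊔ (¬(∃s.E) ⊔ ¬E)): entailed.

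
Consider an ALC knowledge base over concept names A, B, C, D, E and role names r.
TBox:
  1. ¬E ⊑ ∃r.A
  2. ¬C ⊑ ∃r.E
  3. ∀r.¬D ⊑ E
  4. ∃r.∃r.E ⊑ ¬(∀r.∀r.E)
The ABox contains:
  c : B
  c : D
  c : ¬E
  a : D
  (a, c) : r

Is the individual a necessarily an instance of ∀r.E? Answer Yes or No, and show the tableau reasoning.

No

1. a : ∀r.E?  L(a) = {D} ∪ {∃r.¬E}
   open: L(a) ⊇ {C, D, E, ∀r.∀r.¬E, ∃r.¬E} (+ ∃-successors) — a ∉ ∀r.E possible
2. Hence a : ∀r.E: not entailed.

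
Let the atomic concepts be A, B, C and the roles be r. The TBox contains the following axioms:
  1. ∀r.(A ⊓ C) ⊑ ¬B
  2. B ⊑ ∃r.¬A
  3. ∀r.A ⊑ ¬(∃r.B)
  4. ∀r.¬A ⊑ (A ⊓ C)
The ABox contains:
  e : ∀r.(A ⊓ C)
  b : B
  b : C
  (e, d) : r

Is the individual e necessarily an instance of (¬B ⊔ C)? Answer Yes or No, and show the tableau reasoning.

Yes

1. e : (¬B ⊔ C)?  L(e) = {∀r.(A ⊓ C)} ∪ {(B ⊓ ¬C)}
   clash {C, ¬C} at e — e ∈ (¬B ⊔ C)
2. Hence e : (¬B ⊔ C): entailed.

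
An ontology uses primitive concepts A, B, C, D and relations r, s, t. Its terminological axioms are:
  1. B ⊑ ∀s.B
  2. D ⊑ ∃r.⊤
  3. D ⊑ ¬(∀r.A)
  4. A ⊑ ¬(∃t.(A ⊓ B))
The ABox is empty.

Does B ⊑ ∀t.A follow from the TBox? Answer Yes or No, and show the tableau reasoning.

No

1. B ⊑ ∀t.A  ⇔  (B ⊓ ∃t.¬A) unsat w.r.t. T
   apply at x₀: B⊑∀s.B
   open: L(x₀) ⊇ {B, ¬A, ¬D, ∀s.B, ∃t.¬A} (+ ∃-successors)
2. Hence B ⊑ ∀t.A: not entailed.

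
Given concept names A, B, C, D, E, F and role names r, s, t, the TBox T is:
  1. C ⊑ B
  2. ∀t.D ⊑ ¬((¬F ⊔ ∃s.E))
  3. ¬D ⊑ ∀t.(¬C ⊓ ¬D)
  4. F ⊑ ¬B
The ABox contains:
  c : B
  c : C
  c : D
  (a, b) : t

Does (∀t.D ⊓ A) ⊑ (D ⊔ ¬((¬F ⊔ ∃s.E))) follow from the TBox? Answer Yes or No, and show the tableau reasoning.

Yes

1. (∀t.D ⊓ A) ⊑ (D ⊔ ¬((¬F ⊔ ∃s.E)))  ⇔  ((∀t.D ⊓ A) ⊓ (¬D ⊓ (¬F ⊔ ∃s.E))) unsat w.r.t. T
   all branches close; clash {B, ¬B} at x₀
2. Hence (∀t.D ⊓ A) ⊑ (D ⊔ ¬((¬F ⊔ ∃s.E))): entailed.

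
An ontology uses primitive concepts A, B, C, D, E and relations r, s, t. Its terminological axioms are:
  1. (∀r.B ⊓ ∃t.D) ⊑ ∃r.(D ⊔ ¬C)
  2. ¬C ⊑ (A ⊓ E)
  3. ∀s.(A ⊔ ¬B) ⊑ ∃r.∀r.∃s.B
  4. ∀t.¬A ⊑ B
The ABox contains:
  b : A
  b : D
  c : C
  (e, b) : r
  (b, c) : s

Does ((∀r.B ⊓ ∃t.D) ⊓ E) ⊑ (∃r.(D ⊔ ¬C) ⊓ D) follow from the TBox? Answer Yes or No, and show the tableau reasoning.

1. ((∀r.B ⊓ ∃t.D) ⊓ E) ⊑ (∃r.(D ⊔ ¬C) ⊓ D)  ⇔  (((∀r.B ⊓ ∃t.D) ⊓ E) ⊓ (∀r.(¬D ⊓ C) ⊔ ¬D)) unsat w.r.t. T
   apply at x₀: (∀r.B ⊓ ∃t.D)⊑∃r.(D ⊔ ¬C)
   open: L(x₀) ⊇ {C, E, ¬D, ∀r.B, ∃r.(D ⊔ ¬C), …} (+ ∃-successors)
2. Hence ((∀r.B ⊓ ∃t.D) ⊓ E) ⊑ (∃r.(D ⊔ ¬C) ⊓ D): not entailed.

No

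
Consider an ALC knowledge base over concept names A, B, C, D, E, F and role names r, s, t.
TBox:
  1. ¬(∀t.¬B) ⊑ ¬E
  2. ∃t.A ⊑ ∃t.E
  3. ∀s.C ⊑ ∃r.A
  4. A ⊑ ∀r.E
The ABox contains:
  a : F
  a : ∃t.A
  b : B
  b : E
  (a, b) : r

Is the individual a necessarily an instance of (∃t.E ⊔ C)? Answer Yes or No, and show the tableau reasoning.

Yes

1. a : (∃t.E ⊔ C)?  L(a) = {F, ∃t.A} ∪ {(∀t.¬E ⊓ ¬C)}
   clash {E, ¬E} at an ∃-successor — a ∈ (∃t.E ⊔ C)
2. Hence a : (∃t.E ⊔ C): entailed.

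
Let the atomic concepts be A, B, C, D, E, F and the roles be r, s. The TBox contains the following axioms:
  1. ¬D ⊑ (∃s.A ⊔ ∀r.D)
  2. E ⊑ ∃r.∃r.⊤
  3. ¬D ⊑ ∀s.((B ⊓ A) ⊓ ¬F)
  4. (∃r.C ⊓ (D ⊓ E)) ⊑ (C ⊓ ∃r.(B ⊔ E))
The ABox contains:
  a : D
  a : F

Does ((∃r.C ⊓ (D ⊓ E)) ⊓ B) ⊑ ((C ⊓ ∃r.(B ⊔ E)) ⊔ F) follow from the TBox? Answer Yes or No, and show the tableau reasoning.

Yes

1. ((∃r.C ⊓ (D ⊓ E)) ⊓ B) ⊑ ((C ⊓ ∃r.(B ⊔ E)) ⊔ F)  ⇔  (((∃r.C ⊓ (D ⊓ E)) ⊓ B) ⊓ ((¬C ⊔ ∀r.(¬B ⊓ ¬E)) ⊓ ¬F)) unsat w.r.t. T
   all branches close; clash {E, ¬E} at an ∃-successor
2. Hence ((∃r.C ⊓ (D ⊓ E)) ⊓ B) ⊑ ((C ⊓ ∃r.(B ⊔ E)) ⊔ F): entailed.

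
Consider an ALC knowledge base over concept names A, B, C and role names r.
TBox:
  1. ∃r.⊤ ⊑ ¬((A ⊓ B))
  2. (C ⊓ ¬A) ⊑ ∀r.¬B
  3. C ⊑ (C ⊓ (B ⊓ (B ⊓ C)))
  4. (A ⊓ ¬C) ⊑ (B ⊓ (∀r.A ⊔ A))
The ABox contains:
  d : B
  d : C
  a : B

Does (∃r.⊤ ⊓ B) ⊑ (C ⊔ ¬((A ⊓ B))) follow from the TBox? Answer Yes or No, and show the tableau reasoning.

Yes

1. (∃r.⊤ ⊓ B) ⊑ (C ⊔ ¬((A ⊓ B)))  ⇔  ((∃r.⊤ ⊓ B) ⊓ (¬C ⊓ (A ⊓ B))) unsat w.r.t. T
   all branches close; clash {B, ¬B} at x₀
2. Hence (∃r.⊤ ⊓ B) ⊑ (C ⊔ ¬((A ⊓ B))): entailed.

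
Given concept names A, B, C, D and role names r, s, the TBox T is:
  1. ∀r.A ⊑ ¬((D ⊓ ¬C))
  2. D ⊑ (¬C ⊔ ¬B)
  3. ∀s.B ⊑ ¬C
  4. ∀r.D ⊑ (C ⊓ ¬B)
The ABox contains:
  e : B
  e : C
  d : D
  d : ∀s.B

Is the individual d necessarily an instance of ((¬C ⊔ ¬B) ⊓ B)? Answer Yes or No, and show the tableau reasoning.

No

1. d : ((¬C ⊔ ¬B) ⊓ B)?  L(d) = {D, ∀s.B} ∪ {((C ⊓ B) ⊔ ¬B)}
   apply at d: D⊑(¬C ⊔ ¬B); ∀s.B⊑¬C
   open: L(d) ⊇ {D, ¬B, ¬C, ∀s.B, ∃r.¬A, …} (+ ∃-successors) — d ∉ ((¬C ⊔ ¬B) ⊓ B) possible
2. Hence d : ((¬C ⊔ ¬B) ⊓ B): not entailed.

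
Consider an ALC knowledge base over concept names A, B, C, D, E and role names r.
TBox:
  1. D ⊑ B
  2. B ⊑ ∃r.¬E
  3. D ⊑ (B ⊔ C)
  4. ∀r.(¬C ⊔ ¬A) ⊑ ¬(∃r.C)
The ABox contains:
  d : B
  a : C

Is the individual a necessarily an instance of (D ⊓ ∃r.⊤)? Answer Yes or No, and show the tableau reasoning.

No

1. a : (D ⊓ ∃r.⊤)?  L(a) = {C} ∪ {(¬D ⊔ ∀r.⊥)}
   open: L(a) ⊇ {C, ¬B, ¬D, ∃r.(C ⊓ A)} (+ ∃-successors) — a ∉ (D ⊓ ∃r.⊤) possible
2. Hence a : (D ⊓ ∃r.⊤): not entailed.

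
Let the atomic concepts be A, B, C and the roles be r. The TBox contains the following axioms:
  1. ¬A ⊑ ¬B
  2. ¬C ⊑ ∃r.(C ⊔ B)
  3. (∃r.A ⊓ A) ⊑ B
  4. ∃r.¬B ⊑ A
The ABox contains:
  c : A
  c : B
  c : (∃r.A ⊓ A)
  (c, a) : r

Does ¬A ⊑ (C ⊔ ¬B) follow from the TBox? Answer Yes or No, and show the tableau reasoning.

1. ¬A ⊑ (C ⊔ ¬B)  ⇔  (¬A ⊓ (¬C ⊓ B)) unsat w.r.t. T
   all branches close; clash {B, ¬B} at x₀
2. Hence ¬A ⊑ (C ⊔ ¬B): entailed.

Yes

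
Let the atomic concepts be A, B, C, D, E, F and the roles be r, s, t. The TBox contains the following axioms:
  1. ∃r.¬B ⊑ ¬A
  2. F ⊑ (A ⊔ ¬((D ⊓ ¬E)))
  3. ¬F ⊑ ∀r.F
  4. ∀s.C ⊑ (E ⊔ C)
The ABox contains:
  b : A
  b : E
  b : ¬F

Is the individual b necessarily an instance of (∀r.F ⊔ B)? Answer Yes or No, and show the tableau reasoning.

1. b : (∀r.F ⊔ B)?  L(b) = {A, E, ¬F} ∪ {(∃r.¬F ⊓ ¬B)}
   clash {A, ¬A} at b — b ∈ (∀r.F ⊔ B)
2. Hence b : (∀r.F ⊔ B): entailed.

Yes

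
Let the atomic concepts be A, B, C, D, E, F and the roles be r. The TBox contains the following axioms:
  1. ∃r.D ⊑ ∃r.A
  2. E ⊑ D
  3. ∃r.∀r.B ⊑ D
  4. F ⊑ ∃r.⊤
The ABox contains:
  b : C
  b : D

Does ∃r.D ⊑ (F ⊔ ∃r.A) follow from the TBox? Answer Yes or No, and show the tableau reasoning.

Yes

1. ∃r.D ⊑ (F ⊔ ∃r.A)  ⇔  (∃r.D ⊓ (¬F ⊓ ∀r.¬A)) unsat w.r.t. T
   all branches close; clash {A, ¬A} at an ∃-successor
2. Hence ∃r.D ⊑ (F ⊔ ∃r.A): entailed.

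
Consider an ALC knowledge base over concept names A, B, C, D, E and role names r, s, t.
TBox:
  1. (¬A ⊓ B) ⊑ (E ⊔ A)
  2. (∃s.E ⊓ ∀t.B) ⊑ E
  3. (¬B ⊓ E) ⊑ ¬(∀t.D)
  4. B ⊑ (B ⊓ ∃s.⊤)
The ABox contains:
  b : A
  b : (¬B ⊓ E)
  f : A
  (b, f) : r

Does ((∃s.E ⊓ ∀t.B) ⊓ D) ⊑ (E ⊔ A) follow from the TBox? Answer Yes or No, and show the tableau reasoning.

Yes

1. ((∃s.E ⊓ ∀t.B) ⊓ D) ⊑ (E ⊔ A)  ⇔  (((∃s.E ⊓ ∀t.B) ⊓ D) ⊓ (¬E ⊓ ¬A)) unsat w.r.t. T
   all branches close; clash {A, ¬A} at x₀
2. Hence ((∃s.E ⊓ ∀t.B) ⊓ D) ⊑ (E ⊔ A): entailed.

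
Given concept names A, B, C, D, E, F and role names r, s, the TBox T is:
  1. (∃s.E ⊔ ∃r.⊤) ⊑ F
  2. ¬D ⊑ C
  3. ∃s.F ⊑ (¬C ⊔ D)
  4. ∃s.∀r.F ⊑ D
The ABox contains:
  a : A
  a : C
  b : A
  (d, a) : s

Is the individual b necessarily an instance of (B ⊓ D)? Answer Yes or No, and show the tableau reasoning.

1. b : (B ⊓ D)?  L(b) = {A} ∪ {(¬B ⊔ ¬D)}
   open: L(b) ⊇ {A, D, ¬B, ∀r.⊥, ∀s.¬E, …} — b ∉ (B ⊓ D) possible
2. Hence b : (B ⊓ D): not entailed.

No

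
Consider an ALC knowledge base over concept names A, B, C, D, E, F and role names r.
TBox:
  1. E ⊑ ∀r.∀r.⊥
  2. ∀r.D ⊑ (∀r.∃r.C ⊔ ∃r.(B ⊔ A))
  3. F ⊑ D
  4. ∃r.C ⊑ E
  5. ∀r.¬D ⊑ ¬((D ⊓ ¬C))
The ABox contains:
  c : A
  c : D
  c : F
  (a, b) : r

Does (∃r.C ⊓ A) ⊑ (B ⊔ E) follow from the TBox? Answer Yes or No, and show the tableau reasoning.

1. (∃r.C ⊓ A) ⊑ (B ⊔ E)  ⇔  ((∃r.C ⊓ A) ⊓ (¬B ⊓ ¬E)) unsat w.r.t. T
   all branches close; clash {E, ¬E} at x₀
2. Hence (∃r.C ⊓ A) ⊑ (B ⊔ E): entailed.

Yes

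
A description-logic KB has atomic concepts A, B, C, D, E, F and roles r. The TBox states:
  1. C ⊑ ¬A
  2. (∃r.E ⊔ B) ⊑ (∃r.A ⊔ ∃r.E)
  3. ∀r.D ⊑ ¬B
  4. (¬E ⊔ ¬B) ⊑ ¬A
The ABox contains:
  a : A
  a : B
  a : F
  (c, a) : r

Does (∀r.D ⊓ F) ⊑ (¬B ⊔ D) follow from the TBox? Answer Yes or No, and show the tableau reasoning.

1. (∀r.D ⊓ F) ⊑ (¬B ⊔ D)  ⇔  ((∀r.D ⊓ F) ⊓ (B ⊓ ¬D)) unsat w.r.t. T
   all branches close; clash {B, ¬B} at x₀
2. Hence (∀r.D ⊓ F) ⊑ (¬B ⊔ D): entailed.

Yes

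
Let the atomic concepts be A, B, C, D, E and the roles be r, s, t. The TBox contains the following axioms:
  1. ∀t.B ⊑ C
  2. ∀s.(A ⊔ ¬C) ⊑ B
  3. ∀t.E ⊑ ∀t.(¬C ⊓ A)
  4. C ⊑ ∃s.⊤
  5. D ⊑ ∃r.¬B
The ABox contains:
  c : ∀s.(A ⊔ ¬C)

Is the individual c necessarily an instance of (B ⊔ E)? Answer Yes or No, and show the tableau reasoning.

1. c : (B ⊔ E)?  L(c) = {∀s.(A ⊔ ¬C)} ∪ {(¬B ⊓ ¬E)}
   clash {B, ¬B} at c — c ∈ (B ⊔ E)
2. Hence c : (B ⊔ E): entailed.

Yes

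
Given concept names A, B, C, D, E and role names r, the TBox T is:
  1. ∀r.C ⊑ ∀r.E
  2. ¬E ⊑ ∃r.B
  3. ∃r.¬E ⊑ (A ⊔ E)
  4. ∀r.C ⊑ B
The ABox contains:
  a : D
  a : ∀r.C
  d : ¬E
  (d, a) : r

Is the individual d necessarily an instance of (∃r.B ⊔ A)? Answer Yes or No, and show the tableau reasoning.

Yes

1. d : (∃r.B ⊔ A)?  L(d) = {¬E} ∪ {(∀r.¬B ⊓ ¬A)}
   clash {E, ¬E} at d — d ∈ (∃r.B ⊔ A)
2. Hence d : (∃r.B ⊔ A): entailed.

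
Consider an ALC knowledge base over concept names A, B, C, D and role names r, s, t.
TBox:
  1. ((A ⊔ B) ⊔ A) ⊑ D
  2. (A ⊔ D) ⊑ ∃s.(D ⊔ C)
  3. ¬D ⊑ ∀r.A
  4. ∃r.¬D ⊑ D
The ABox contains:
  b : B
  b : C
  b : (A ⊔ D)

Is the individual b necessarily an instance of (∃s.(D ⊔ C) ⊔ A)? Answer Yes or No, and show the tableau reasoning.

1. b : (∃s.(D ⊔ C) ⊔ A)?  L(b) = {B, C, (A ⊔ D)} ∪ {(∀s.(¬D ⊓ ¬C) ⊓ ¬A)}
   clash {C, ¬C} at an ∃-successor — b ∈ (∃s.(D ⊔ C) ⊔ A)
2. Hence b : (∃s.(D ⊔ C) ⊔ A): entailed.

Yes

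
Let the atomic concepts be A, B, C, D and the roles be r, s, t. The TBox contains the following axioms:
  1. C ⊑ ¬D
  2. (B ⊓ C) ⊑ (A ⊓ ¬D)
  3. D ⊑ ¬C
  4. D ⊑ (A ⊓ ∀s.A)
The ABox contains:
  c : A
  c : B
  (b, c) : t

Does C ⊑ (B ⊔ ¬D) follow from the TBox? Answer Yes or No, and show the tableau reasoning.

1. C ⊑ (B ⊔ ¬D)  ⇔  (C ⊓ (¬B ⊓ D)) unsat w.r.t. T
   all branches close; clash {D, ¬D} at x₀
2. Hence C ⊑ (B ⊔ ¬D): entailed.

Yes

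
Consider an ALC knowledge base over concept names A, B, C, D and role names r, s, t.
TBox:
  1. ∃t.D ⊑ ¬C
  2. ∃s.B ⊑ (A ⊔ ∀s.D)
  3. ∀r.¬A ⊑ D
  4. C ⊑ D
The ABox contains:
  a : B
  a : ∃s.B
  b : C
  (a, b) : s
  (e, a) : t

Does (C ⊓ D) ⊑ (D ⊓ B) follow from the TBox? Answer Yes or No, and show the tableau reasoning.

No

1. (C ⊓ D) ⊑ (D ⊓ B)  ⇔  ((C ⊓ D) ⊓ (¬D ⊔ ¬B)) unsat w.r.t. T
   open: L(x₀) ⊇ {C, D, ¬B, ∀s.¬B, ∀t.¬D}
2. Hence (C ⊓ D) ⊑ (D ⊓ B): not entailed.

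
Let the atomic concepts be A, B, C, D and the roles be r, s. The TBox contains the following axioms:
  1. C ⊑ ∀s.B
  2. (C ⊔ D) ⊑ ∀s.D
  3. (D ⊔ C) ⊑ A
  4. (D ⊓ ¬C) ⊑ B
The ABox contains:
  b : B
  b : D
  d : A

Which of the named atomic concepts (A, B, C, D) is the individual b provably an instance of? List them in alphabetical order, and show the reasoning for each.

{A, B, D}

1. b : A?  L(b) = {B, D} ∪ {¬A}
   clash {A, ¬A} at b — b ∈ A
2. b : B?  L(b) = {B, D} ∪ {¬B}
   clash {B, ¬B} at b — b ∈ B
3. b : C?  L(b) = {B, D} ∪ {¬C}
   open: L(b) ⊇ {A, B, D, ¬C, ∀s.D} — b ∉ C possible
4. b : D?  L(b) = {B, D} ∪ {¬D}
   clash {D, ¬D} at b — b ∈ D
5. Entailed for b: {A, B, D}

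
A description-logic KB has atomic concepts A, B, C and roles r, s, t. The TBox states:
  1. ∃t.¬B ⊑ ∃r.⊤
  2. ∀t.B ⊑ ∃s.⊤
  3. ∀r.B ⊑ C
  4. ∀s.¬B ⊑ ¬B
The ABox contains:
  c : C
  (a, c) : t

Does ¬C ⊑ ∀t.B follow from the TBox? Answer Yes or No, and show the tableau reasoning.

1. ¬C ⊑ ∀t.B  ⇔  (¬C ⊓ ∃t.¬B) unsat w.r.t. T
   apply at x₀: ∃t.¬B⊑∃r.⊤
   open: L(x₀) ⊇ {¬C, ∃r.¬B, ∃r.⊤, ∃s.B, ∃t.¬B} (+ ∃-successors)
2. Hence ¬C ⊑ ∀t.B: not entailed.

No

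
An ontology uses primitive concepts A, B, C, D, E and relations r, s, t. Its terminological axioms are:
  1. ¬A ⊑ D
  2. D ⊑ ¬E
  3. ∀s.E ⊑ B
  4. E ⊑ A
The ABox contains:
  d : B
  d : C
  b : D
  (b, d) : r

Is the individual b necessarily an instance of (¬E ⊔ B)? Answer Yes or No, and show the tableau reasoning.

Yes

1. b : (¬E ⊔ B)?  L(b) = {D} ∪ {(E ⊓ ¬B)}
   clash {E, ¬E} at b — b ∈ (¬E ⊔ B)
2. Hence b : (¬E ⊔ B): entailed.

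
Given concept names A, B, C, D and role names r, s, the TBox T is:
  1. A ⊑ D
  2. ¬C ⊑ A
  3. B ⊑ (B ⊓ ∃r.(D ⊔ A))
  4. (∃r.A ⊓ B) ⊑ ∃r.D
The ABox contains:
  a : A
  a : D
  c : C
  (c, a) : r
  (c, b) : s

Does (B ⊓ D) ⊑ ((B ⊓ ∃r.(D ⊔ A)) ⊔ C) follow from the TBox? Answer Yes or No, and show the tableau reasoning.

Yes

1. (B ⊓ D) ⊑ ((B ⊓ ∃r.(D ⊔ A)) ⊔ C)  ⇔  ((B ⊓ D) ⊓ ((¬B ⊔ ∀r.(¬D ⊓ ¬A)) ⊓ ¬C)) unsat w.r.t. T
   all branches close; clash {A, ¬A} at an ∃-successor
2. Hence (B ⊓ D) ⊑ ((B ⊓ ∃r.(D ⊔ A)) ⊔ C): entailed.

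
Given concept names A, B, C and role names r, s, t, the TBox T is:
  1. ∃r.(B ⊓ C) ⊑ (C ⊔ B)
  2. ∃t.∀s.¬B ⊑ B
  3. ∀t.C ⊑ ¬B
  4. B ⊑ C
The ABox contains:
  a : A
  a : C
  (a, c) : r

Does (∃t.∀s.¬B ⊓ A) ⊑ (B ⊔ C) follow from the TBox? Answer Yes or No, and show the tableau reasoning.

1. (∃t.∀s.¬B ⊓ A) ⊑ (B ⊔ C)  ⇔  ((∃t.∀s.¬B ⊓ A) ⊓ (¬B ⊓ ¬C)) unsat w.r.t. T
   all branches close; clash {B, ¬B} at x₀
2. Hence (∃t.∀s.¬B ⊓ A) ⊑ (B ⊔ C): entailed.

Yes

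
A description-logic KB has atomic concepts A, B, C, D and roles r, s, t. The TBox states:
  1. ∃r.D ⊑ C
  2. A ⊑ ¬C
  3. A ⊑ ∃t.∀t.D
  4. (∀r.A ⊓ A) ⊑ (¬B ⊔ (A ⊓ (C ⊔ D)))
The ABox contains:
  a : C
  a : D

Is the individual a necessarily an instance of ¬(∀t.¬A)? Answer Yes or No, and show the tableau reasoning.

No

1. a : ¬(∀t.¬A)?  L(a) = {C, D} ∪ {∀t.¬A}
   open: L(a) ⊇ {C, D, ¬A, ∀t.¬A} — a ∉ ¬(∀t.¬A) possible
2. Hence a : ¬(∀t.¬A): not entailed.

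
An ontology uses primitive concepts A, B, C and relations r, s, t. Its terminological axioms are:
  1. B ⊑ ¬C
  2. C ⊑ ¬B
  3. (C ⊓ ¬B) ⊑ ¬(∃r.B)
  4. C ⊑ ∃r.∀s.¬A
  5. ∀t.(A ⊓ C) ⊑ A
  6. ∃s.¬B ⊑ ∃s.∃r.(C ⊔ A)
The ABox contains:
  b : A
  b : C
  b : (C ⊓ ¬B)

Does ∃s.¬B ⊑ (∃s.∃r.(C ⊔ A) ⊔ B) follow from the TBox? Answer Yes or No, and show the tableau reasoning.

Yes

1. ∃s.¬B ⊑ (∃s.∃r.(C ⊔ A) ⊔ B)  ⇔  (∃s.¬B ⊓ (∀s.∀r.(¬C ⊓ ¬A) ⊓ ¬B)) unsat w.r.t. T
   all branches close; clash {A, ¬A} at an ∃-successor
2. Hence ∃s.¬B ⊑ (∃s.∃r.(C ⊔ A) ⊔ B): entailed.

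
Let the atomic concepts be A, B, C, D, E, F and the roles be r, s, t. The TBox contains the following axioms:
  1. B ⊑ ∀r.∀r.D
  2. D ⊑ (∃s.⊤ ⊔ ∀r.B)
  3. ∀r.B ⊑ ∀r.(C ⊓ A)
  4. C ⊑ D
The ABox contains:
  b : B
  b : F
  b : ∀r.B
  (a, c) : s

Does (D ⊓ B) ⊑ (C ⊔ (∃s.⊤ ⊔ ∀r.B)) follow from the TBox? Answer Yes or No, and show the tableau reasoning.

Yes

1. (D ⊓ B) ⊑ (C ⊔ (∃s.⊤ ⊔ ∀r.B))  ⇔  ((D ⊓ B) ⊓ (¬C ⊓ (∀s.⊥ ⊓ ∃r.¬B))) unsat w.r.t. T
   all branches close; clash {B, ¬B} at an ∃-successor
2. Hence (D ⊓ B) ⊑ (C ⊔ (∃s.⊤ ⊔ ∀r.B)): entailed.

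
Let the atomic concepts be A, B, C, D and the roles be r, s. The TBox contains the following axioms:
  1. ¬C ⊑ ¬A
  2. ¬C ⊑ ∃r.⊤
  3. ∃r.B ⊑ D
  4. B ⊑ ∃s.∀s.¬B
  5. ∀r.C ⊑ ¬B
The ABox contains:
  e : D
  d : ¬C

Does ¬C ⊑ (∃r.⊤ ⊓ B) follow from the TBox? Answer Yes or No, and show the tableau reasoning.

1. ¬C ⊑ (∃r.⊤ ⊓ B)  ⇔  (¬C ⊓ (∀r.⊥ ⊔ ¬B)) unsat w.r.t. T
   apply at x₀: ¬C⊑¬A; ¬C⊑∃r.⊤
   open: L(x₀) ⊇ {¬A, ¬B, ¬C, ∀r.¬B, ∃r.⊤} (+ ∃-successors)
2. Hence ¬C ⊑ (∃r.⊤ ⊓ B): not entailed.

No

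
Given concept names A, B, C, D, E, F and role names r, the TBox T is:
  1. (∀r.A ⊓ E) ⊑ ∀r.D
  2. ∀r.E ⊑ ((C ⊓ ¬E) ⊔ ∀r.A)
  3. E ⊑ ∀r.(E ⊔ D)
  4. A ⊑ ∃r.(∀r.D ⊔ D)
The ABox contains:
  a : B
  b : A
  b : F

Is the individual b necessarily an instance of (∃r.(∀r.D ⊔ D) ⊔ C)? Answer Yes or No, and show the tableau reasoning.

1. b : (∃r.(∀r.D ⊔ D) ⊔ C)?  L(b) = {A, F} ∪ {(∀r.(∃r.¬D ⊓ ¬D) ⊓ ¬C)}
   clash {D, ¬D} at an ∃-successor — b ∈ (∃r.(∀r.D ⊔ D) ⊔ C)
2. Hence b : (∃r.(∀r.D ⊔ D) ⊔ C): entailed.

Yes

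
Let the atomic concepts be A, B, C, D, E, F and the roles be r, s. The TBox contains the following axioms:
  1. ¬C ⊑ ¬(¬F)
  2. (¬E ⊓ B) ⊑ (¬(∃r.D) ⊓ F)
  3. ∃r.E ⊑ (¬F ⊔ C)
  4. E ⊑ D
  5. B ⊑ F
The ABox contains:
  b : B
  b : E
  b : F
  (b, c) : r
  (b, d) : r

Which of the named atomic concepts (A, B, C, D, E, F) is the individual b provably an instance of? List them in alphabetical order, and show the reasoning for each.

1. b : A?  L(b) = {B, E, F} ∪ {¬A}
   apply at b: E⊑D
   open: L(b) ⊇ {B, D, E, F, ¬A, …} — b ∉ A possible
2. b : B?  L(b) = {B, E, F} ∪ {¬B}
   clash {B, ¬B} at b — b ∈ B
3. b : C?  L(b) = {B, E, F} ∪ {¬C}
   apply at b: E⊑D
   open: L(b) ⊇ {B, D, E, F, ¬C, …} — b ∉ C possible
4. b : D?  L(b) = {B, E, F} ∪ {¬D}
   clash {D, ¬D} at b — b ∈ D
5. b : E?  L(b) = {B, E, F} ∪ {¬E}
   clash {E, ¬E} at b — b ∈ E
6. b : F?  L(b) = {B, E, F} ∪ {¬F}
   clash {F, ¬F} at b — b ∈ F
7. Entailed for b: {B, D, E, F}

{B, D, E, F}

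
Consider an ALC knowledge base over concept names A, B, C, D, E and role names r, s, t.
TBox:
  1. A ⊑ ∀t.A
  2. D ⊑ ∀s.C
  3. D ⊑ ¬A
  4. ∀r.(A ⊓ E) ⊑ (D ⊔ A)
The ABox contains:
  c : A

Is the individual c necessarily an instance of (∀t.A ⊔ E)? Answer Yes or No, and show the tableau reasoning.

Yes

1. c : (∀t.A ⊔ E)?  L(c) = {A} ∪ {(∃t.¬A ⊓ ¬E)}
   clash {A, ¬A} at c — c ∈ (∀t.A ⊔ E)
2. Hence c : (∀t.A ⊔ E): entailed.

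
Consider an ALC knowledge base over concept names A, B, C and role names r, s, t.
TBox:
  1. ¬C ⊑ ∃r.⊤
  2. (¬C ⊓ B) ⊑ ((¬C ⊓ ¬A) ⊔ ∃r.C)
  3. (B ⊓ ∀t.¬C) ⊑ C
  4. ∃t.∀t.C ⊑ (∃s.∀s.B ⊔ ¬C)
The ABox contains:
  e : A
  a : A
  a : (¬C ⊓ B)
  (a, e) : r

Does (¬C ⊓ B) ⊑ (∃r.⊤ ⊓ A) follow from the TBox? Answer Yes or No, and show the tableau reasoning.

No

1. (¬C ⊓ B) ⊑ (∃r.⊤ ⊓ A)  ⇔  ((¬C ⊓ B) ⊓ (∀r.⊥ ⊔ ¬A)) unsat w.r.t. T
   apply at x₀: ¬C⊑∃r.⊤; (¬C ⊓ B)⊑((¬C ⊓ ¬A) ⊔ ∃r.C)
   open: L(x₀) ⊇ {B, ¬A, ¬C, ∀t.∃t.¬C, ∃r.⊤, …} (+ ∃-successors)
2. Hence (¬C ⊓ B) ⊑ (∃r.⊤ ⊓ A): not entailed.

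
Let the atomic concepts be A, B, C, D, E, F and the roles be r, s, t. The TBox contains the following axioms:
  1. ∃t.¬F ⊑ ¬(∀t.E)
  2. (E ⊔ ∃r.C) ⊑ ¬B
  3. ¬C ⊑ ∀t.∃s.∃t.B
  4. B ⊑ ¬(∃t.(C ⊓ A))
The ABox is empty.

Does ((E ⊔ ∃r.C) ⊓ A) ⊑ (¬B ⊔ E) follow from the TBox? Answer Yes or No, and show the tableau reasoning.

1. ((E ⊔ ∃r.C) ⊓ A) ⊑ (¬B ⊔ E)  ⇔  (((E ⊔ ∃r.C) ⊓ A) ⊓ (B ⊓ ¬E)) unsat w.r.t. T
   all branches close; clash {B, ¬B} at x₀
2. Hence ((E ⊔ ∃r.C) ⊓ A) ⊑ (¬B ⊔ E): entailed.

Yes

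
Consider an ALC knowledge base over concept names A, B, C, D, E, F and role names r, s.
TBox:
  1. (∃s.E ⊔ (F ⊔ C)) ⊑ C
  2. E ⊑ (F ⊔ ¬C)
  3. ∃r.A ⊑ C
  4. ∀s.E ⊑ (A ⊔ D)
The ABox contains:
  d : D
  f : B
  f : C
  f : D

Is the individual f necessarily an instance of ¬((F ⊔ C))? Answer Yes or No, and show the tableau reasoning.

1. f : ¬((F ⊔ C))?  L(f) = {B, C, D} ∪ {(F ⊔ C)}
   open: L(f) ⊇ {B, C, D, ¬E, ∃s.¬E} (+ ∃-successors) — f ∉ ¬((F ⊔ C)) possible
2. Hence f : ¬((F ⊔ C)): not entailed.

No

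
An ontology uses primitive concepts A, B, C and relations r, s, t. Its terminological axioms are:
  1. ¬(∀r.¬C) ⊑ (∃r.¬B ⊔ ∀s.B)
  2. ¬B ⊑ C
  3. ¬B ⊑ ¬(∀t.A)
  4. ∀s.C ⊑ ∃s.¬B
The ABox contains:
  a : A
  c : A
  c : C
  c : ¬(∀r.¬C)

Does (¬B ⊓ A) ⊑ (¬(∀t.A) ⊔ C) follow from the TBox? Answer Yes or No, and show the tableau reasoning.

1. (¬B ⊓ A) ⊑ (¬(∀t.A) ⊔ C)  ⇔  ((¬B ⊓ A) ⊓ (∀t.A ⊓ ¬C)) unsat w.r.t. T
   all branches close; clash {C, ¬C} at x₀
2. Hence (¬B ⊓ A) ⊑ (¬(∀t.A) ⊔ C): entailed.

Yes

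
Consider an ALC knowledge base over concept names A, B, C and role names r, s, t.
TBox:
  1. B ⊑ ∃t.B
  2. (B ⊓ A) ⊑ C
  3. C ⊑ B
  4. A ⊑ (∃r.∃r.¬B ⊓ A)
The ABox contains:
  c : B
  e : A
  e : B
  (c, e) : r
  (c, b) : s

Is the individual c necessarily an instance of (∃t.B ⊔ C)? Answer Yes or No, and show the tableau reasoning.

1. c : (∃t.B ⊔ C)?  L(c) = {B} ∪ {(∀t.¬B ⊓ ¬C)}
   clash {C, ¬C} at c — c ∈ (∃t.B ⊔ C)
2. Hence c : (∃t.B ⊔ C): entailed.

Yes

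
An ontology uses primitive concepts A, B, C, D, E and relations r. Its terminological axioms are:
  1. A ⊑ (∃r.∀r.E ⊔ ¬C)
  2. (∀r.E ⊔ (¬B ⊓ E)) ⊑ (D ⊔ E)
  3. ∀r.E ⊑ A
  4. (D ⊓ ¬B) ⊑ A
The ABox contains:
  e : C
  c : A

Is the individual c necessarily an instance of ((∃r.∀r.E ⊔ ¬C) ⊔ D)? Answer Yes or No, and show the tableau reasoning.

Yes

1. c : ((∃r.∀r.E ⊔ ¬C) ⊔ D)?  L(c) = {A} ∪ {((∀r.∃r.¬E ⊓ C) ⊓ ¬D)}
   clash {C, ¬C} at c — c ∈ ((∃r.∀r.E ⊔ ¬C) ⊔ D)
2. Hence c : ((∃r.∀r.E ⊔ ¬C) ⊔ D): entailed.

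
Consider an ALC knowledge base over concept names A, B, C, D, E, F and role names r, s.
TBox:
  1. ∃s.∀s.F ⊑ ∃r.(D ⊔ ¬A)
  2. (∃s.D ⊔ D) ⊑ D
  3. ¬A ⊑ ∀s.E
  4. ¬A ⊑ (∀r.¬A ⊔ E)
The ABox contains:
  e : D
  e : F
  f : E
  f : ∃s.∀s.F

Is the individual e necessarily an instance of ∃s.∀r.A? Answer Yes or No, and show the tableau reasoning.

1. e : ∃s.∀r.A?  L(e) = {D, F} ∪ {∀s.∃r.¬A}
   open: L(e) ⊇ {A, D, F, ∀s.∃r.¬A, ∀s.∃s.¬F} — e ∉ ∃s.∀r.A possible
2. Hence e : ∃s.∀r.A: not entailed.

No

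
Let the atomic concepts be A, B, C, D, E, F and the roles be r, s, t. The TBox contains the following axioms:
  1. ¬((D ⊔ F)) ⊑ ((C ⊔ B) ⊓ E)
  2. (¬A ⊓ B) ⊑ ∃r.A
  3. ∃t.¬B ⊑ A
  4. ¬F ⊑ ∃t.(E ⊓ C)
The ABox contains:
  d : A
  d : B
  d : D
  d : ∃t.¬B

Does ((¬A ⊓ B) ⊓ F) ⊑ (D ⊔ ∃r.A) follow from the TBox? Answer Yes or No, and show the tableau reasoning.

1. ((¬A ⊓ B) ⊓ F) ⊑ (D ⊔ ∃r.A)  ⇔  (((¬A ⊓ B) ⊓ F) ⊓ (¬D ⊓ ∀r.¬A)) unsat w.r.t. T
   all branches close; clash {A, ¬A} at x₀
2. Hence ((¬A ⊓ B) ⊓ F) ⊑ (D ⊔ ∃r.A): entailed.

Yes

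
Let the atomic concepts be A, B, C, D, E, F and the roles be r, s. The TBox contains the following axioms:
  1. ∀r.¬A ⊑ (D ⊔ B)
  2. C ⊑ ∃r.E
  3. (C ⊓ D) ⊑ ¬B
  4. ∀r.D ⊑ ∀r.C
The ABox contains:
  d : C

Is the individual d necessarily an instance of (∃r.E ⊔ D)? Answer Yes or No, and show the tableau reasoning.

1. d : (∃r.E ⊔ D)?  L(d) = {C} ∪ {(∀r.¬E ⊓ ¬D)}
   clash {B, ¬B} at d — d ∈ (∃r.E ⊔ D)
2. Hence d : (∃r.E ⊔ D): entailed.

Yes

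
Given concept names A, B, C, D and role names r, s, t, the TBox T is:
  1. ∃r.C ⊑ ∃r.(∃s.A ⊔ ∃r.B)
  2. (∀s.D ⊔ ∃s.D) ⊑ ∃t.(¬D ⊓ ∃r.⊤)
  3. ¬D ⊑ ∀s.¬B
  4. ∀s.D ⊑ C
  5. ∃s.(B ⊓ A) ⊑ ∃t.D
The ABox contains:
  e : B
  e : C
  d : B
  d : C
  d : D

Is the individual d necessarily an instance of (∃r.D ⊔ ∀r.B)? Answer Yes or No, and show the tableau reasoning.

1. d : (∃r.D ⊔ ∀r.B)?  L(d) = {B, C, D} ∪ {(∀r.¬D ⊓ ∃r.¬B)}
   open: L(d) ⊇ {B, C, D, ∀r.¬C, ∀r.¬D, …} (+ ∃-successors) — d ∉ (∃r.D ⊔ ∀r.B) possible
2. Hence d : (∃r.D ⊔ ∀r.B): not entailed.

No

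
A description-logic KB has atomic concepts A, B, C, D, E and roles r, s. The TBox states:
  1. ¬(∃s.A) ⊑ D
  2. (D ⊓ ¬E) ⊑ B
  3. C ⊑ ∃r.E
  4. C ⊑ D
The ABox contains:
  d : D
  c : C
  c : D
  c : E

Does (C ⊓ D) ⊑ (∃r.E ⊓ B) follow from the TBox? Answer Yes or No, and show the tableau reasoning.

No

1. (C ⊓ D) ⊑ (∃r.E ⊓ B)  ⇔  ((C ⊓ D) ⊓ (∀r.¬E ⊔ ¬B)) unsat w.r.t. T
   apply at x₀: C⊑∃r.E
   open: L(x₀) ⊇ {C, D, E, ¬B, ∃r.E} (+ ∃-successors)
2. Hence (C ⊓ D) ⊑ (∃r.E ⊓ B): not entailed.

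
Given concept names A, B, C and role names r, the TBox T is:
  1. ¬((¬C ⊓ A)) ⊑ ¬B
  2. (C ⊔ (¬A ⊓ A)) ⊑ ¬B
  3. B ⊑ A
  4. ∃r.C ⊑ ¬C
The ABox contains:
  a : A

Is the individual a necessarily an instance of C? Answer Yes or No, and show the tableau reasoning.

1. a : C?  L(a) = {A} ∪ {¬C}
   open: L(a) ⊇ {A, ¬C} — a ∉ C possible
2. Hence a : C: not entailed.

No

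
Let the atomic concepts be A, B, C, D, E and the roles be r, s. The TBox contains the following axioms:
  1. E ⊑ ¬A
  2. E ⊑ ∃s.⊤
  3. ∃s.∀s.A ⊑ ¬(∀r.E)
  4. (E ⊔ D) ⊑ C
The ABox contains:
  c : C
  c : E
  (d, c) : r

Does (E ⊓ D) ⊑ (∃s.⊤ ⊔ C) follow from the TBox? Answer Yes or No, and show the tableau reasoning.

Yes

1. (E ⊓ D) ⊑ (∃s.⊤ ⊔ C)  ⇔  ((E ⊓ D) ⊓ (∀s.⊥ ⊓ ¬C)) unsat w.r.t. T
   all branches close; clash {C, ¬C} at x₀
2. Hence (E ⊓ D) ⊑ (∃s.⊤ ⊔ C): entailed.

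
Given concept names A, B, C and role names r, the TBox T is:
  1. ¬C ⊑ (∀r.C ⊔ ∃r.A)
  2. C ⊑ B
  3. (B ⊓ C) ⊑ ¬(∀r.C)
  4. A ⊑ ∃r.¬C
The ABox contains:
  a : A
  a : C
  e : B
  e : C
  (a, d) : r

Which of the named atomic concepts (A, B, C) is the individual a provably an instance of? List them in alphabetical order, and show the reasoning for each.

1. a : A?  L(a) = {A, C} ∪ {¬A}
   clash {A, ¬A} at a — a ∈ A
2. a : B?  L(a) = {A, C} ∪ {¬B}
   clash {B, ¬B} at a — a ∈ B
3. a : C?  L(a) = {A, C} ∪ {¬C}
   clash {C, ¬C} at a — a ∈ C
4. Entailed for a: {A, B, C}

{A, B, C}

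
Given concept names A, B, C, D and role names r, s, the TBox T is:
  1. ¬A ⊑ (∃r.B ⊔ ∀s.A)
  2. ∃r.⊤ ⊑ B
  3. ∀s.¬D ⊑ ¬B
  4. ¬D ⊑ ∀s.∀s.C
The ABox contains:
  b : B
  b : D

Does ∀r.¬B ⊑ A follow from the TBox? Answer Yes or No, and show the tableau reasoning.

No

1. ∀r.¬B ⊑ A  ⇔  (∀r.¬B ⊓ ¬A) unsat w.r.t. T
   apply at x₀: ¬A⊑(∃r.B ⊔ ∀s.A)
   open: L(x₀) ⊇ {D, ¬A, ∀r.¬B, ∀r.⊥, ∀s.A, …} (+ ∃-successors)
2. Hence ∀r.¬B ⊑ A: not entailed.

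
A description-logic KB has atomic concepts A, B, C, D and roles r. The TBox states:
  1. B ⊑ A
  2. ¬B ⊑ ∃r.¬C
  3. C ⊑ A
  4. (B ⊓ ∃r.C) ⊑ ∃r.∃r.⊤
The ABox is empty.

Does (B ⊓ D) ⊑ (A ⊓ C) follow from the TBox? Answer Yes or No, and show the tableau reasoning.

1. (B ⊓ D) ⊑ (A ⊓ C)  ⇔  ((B ⊓ D) ⊓ (¬A ⊔ ¬C)) unsat w.r.t. T
   apply at x₀: B⊑A
   open: L(x₀) ⊇ {A, B, D, ¬C, ∀r.¬C}
2. Hence (B ⊓ D) ⊑ (A ⊓ C): not entailed.

No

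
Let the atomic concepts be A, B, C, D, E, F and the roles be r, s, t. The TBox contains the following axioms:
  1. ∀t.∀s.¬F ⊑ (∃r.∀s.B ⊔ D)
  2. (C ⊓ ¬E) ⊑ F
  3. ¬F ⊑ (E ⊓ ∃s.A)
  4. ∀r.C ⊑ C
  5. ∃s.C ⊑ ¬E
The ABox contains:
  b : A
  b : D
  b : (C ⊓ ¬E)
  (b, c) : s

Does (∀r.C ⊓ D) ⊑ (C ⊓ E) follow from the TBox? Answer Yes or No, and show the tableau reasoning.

1. (∀r.C ⊓ D) ⊑ (C ⊓ E)  ⇔  ((∀r.C ⊓ D) ⊓ (¬C ⊔ ¬E)) unsat w.r.t. T
   apply at x₀: ∀r.C⊑C
   open: L(x₀) ⊇ {C, D, F, ¬E, ∀r.C, …} (+ ∃-successors)
2. Hence (∀r.C ⊓ D) ⊑ (C ⊓ E): not entailed.

No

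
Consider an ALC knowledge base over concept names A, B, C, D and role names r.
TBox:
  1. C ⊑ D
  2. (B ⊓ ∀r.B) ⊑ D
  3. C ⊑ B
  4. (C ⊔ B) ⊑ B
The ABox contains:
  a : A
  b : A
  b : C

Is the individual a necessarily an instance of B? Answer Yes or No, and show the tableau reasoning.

No

1. a : B?  L(a) = {A} ∪ {¬B}
   open: L(a) ⊇ {A, ¬B, ¬C} — a ∉ B possible
2. Hence a : B: not entailed.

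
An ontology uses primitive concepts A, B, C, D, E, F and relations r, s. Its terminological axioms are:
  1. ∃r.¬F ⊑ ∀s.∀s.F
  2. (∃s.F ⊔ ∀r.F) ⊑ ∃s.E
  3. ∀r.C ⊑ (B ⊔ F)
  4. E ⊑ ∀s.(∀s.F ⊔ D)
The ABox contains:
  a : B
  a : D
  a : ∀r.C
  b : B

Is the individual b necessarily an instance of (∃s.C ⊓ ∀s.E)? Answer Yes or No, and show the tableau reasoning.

1. b : (∃s.C ⊓ ∀s.E)?  L(b) = {B} ∪ {(∀s.¬C ⊔ ∃s.¬E)}
   open: L(b) ⊇ {B, ¬E, ∀r.F, ∀s.¬C, ∃r.¬C, …} (+ ∃-successors) — b ∉ (∃s.C ⊓ ∀s.E) possible
2. Hence b : (∃s.C ⊓ ∀s.E): not entailed.

No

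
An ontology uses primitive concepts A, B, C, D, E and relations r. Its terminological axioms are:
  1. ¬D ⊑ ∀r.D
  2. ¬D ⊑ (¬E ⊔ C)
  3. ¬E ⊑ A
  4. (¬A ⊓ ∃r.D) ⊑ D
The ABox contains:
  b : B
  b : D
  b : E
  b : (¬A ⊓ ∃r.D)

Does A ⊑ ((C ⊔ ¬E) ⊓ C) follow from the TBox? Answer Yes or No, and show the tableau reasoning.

No

1. A ⊑ ((C ⊔ ¬E) ⊓ C)  ⇔  (A ⊓ ((¬C ⊓ E) ⊔ ¬C)) unsat w.r.t. T
   open: L(x₀) ⊇ {A, D, E, ¬C}
2. Hence A ⊑ ((C ⊔ ¬E) ⊓ C): not entailed.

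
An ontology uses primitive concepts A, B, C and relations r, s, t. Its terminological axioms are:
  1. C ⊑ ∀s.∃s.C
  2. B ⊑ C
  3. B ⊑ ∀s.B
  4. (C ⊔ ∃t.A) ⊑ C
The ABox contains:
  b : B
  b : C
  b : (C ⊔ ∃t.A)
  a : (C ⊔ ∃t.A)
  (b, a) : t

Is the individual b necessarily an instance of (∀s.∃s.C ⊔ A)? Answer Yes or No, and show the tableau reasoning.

1. b : (∀s.∃s.C ⊔ A)?  L(b) = {B, C, (C ⊔ ∃t.A)} ∪ {(∃s.∀s.¬C ⊓ ¬A)}
   clash {C, ¬C} at an ∃-successor — b ∈ (∀s.∃s.C ⊔ A)
2. Hence b : (∀s.∃s.C ⊔ A): entailed.

Yes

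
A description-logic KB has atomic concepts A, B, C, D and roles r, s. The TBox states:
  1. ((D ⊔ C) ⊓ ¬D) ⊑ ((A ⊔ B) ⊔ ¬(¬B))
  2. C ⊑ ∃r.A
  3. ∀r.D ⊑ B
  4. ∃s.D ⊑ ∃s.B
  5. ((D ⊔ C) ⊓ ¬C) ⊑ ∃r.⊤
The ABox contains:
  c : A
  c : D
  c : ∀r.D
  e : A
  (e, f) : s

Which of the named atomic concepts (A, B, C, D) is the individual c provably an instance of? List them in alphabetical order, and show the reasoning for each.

1. c : A?  L(c) = {A, D, ∀r.D} ∪ {¬A}
   clash {A, ¬A} at c — c ∈ A
2. c : B?  L(c) = {A, D, ∀r.D} ∪ {¬B}
   clash {B, ¬B} at c — c ∈ B
3. c : C?  L(c) = {A, D, ∀r.D} ∪ {¬C}
   apply at c: ∀r.D⊑B
   open: L(c) ⊇ {A, B, D, ¬C, ∀r.D, …} (+ ∃-successors) — c ∉ C possible
4. c : D?  L(c) = {A, D, ∀r.D} ∪ {¬D}
   clash {D, ¬D} at c — c ∈ D
5. Entailed for c: {A, B, D}

{A, B, D}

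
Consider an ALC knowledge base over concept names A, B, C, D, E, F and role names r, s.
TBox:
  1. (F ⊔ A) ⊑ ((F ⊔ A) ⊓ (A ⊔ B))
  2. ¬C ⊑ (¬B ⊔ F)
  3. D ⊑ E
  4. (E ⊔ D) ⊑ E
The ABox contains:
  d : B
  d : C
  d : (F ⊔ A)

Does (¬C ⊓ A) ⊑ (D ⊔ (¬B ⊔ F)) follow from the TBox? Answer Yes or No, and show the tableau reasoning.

Yes

1. (¬C ⊓ A) ⊑ (D ⊔ (¬B ⊔ F))  ⇔  ((¬C ⊓ A) ⊓ (¬D ⊓ (B ⊓ ¬F))) unsat w.r.t. T
   all branches close; clash {F, ¬F} at x₀
2. Hence (¬C ⊓ A) ⊑ (D ⊔ (¬B ⊔ F)): entailed.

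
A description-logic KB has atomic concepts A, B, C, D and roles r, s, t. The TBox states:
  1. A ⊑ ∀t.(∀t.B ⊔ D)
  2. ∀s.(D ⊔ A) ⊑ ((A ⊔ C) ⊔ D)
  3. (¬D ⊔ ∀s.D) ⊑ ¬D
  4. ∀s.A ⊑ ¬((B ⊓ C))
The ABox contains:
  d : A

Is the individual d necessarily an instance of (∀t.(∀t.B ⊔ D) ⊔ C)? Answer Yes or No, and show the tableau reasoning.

Yes

1. d : (∀t.(∀t.B ⊔ D) ⊔ C)?  L(d) = {A} ∪ {(∃t.(∃t.¬B ⊓ ¬D) ⊓ ¬C)}
   clash {D, ¬D} at d — d ∈ (∀t.(∀t.B ⊔ D) ⊔ C)
2. Hence d : (∀t.(∀t.B ⊔ D) ⊔ C): entailed.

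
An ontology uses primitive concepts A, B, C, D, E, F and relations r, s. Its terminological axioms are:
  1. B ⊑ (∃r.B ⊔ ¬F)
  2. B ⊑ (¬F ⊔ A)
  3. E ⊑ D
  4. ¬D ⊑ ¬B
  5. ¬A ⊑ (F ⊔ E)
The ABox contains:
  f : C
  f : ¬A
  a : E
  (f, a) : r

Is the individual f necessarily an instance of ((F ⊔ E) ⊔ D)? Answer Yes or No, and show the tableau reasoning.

1. f : ((F ⊔ E) ⊔ D)?  L(f) = {C, ¬A} ∪ {((¬F ⊓ ¬E) ⊓ ¬D)}
   clash {E, ¬E} at f — f ∈ ((F ⊔ E) ⊔ D)
2. Hence f : ((F ⊔ E) ⊔ D): entailed.

Yes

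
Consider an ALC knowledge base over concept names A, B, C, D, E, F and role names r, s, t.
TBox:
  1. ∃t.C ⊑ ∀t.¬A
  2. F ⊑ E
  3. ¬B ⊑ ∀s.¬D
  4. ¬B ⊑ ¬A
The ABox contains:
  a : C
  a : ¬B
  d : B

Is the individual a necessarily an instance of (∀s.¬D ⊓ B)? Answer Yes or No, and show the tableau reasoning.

1. a : (∀s.¬D ⊓ B)?  L(a) = {C, ¬B} ∪ {(∃s.D ⊔ ¬B)}
   apply at a: ¬B⊑∀s.¬D; ¬B⊑¬A
   open: L(a) ⊇ {C, ¬A, ¬B, ¬F, ∀s.¬D, …} — a ∉ (∀s.¬D ⊓ B) possible
2. Hence a : (∀s.¬D ⊓ B): not entailed.

No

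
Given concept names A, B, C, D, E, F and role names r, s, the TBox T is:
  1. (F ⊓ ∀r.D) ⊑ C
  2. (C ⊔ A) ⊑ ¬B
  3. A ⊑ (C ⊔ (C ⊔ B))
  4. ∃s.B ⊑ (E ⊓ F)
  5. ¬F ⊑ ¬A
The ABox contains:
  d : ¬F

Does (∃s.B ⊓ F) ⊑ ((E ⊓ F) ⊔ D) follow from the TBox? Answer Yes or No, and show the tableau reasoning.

Yes

1. (∃s.B ⊓ F) ⊑ ((E ⊓ F) ⊔ D)  ⇔  ((∃s.B ⊓ F) ⊓ ((¬E ⊔ ¬F) ⊓ ¬D)) unsat w.r.t. T
   all branches close; clash {F, ¬F} at x₀
2. Hence (∃s.B ⊓ F) ⊑ ((E ⊓ F) ⊔ D): entailed.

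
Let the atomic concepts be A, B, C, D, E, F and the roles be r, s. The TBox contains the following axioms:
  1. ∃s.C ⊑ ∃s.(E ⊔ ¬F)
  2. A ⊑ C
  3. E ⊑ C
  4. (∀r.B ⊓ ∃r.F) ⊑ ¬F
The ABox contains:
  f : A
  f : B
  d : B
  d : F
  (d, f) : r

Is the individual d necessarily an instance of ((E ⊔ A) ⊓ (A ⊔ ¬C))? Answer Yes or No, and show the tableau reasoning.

No

1. d : ((E ⊔ A) ⊓ (A ⊔ ¬C))?  L(d) = {B, F} ∪ {((¬E ⊓ ¬A) ⊔ (¬A ⊓ C))}
   open: L(d) ⊇ {B, F, ¬A, ¬E, ∀s.¬C, …} (+ ∃-successors) — d ∉ ((E ⊔ A) ⊓ (A ⊔ ¬C)) possible
2. Hence d : ((E ⊔ A) ⊓ (A ⊔ ¬C)): not entailed.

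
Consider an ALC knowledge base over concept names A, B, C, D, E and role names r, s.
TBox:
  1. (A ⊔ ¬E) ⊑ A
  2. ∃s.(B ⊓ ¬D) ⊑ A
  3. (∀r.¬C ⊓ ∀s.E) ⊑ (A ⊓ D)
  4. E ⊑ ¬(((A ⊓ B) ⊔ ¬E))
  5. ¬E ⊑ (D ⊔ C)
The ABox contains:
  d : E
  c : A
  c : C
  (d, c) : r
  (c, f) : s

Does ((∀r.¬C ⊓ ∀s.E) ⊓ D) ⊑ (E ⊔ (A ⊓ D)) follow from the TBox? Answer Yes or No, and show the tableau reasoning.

1. ((∀r.¬C ⊓ ∀s.E) ⊓ D) ⊑ (E ⊔ (A ⊓ D))  ⇔  (((∀r.¬C ⊓ ∀s.E) ⊓ D) ⊓ (¬E ⊓ (¬A ⊔ ¬D))) unsat w.r.t. T
   all branches close; clash {D, ¬D} at x₀
2. Hence ((∀r.¬C ⊓ ∀s.E) ⊓ D) ⊑ (E ⊔ (A ⊓ D)): entailed.

Yes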